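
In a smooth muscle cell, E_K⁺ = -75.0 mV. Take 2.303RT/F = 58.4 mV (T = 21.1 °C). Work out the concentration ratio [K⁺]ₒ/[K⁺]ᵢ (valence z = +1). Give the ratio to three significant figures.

log₁₀([out]/[in]) = E·z/(58.4) = -75.0 × 1 / 58.4 = -1.2842
[out]/[in] = 10^(-1.2842) = 0.05197

0.0520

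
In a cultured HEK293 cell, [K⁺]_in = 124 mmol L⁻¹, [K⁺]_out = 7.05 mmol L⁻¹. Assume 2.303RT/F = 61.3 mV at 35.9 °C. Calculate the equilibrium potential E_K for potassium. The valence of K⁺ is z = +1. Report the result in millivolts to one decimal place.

E = (61.3/z) · log₁₀([K⁺]_out/[K⁺]_in) with z = +1.
= (61.3/1) · log₁₀(7.05/124) = 61.30 · log₁₀(0.05685)
= 61.30 · (-1.2452) = -76.33 mV

-76.3 mV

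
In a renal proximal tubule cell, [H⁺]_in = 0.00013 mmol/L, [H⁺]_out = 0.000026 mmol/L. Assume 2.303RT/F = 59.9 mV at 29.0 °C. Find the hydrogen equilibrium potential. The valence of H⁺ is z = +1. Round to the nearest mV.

E = (59.9/z) · log₁₀([H⁺]_out/[H⁺]_in) with z = +1.
= (59.9/1) · log₁₀(0.000026/0.00013) = 59.90 · log₁₀(0.2)
= 59.90 · (-0.6990) = -41.87 mV

-42 mV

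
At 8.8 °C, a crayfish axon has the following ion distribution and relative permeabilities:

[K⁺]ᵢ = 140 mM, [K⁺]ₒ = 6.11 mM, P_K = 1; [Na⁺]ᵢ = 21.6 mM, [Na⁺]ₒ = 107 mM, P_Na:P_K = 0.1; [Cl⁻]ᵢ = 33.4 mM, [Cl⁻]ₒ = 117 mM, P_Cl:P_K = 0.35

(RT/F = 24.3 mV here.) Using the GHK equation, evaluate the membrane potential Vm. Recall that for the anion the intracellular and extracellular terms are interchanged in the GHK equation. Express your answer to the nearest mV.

Vm = 24.3 · ln[(Σ P·[cation]ₒ + Σ P·[anion]ᵢ) / (Σ P·[cation]ᵢ + Σ P·[anion]ₒ)]
Numerator = 1×6.11 + 0.1×107 + 0.35×33.4 = 28.5
Denominator = 1×140 + 0.1×21.6 + 0.35×117 = 183.1
Vm = 24.3 · ln(0.15564) = 24.3 × (-1.8602) = -45.20 mV

-45 mV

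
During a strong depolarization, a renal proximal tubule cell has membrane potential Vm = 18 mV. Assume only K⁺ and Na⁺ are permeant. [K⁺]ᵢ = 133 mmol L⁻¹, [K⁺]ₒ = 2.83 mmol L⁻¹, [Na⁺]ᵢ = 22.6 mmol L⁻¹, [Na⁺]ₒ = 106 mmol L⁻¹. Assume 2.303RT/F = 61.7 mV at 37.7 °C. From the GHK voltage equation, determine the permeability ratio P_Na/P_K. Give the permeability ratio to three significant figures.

4.17

Let α = P_Na/P_K. GHK: Vm = 61.7·log₁₀[(Kₒ + α·Naₒ)/(Kᵢ + α·Naᵢ)].
10^(Vm/61.7) = 10^(18.0/61.7) = 1.9576
So 1.9576·(Kᵢ + α·Naᵢ) = Kₒ + α·Naₒ → α = (1.9576·133.0 − 2.83) / (106.0 − 1.9576·22.6)
α = (260.4 − 2.83) / (106.0 − 44.24) = 257.5/61.76 = 4.17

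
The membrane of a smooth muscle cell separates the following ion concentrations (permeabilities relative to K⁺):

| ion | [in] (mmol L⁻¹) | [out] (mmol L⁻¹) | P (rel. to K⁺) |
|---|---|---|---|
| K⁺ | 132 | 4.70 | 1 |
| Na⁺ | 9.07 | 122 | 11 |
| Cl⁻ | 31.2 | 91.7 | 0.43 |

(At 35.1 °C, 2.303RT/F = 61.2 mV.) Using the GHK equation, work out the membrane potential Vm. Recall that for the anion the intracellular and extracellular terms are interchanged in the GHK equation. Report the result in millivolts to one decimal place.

Vm = 61.2 · log₁₀[(Σ P·[cation]ₒ + Σ P·[anion]ᵢ) / (Σ P·[cation]ᵢ + Σ P·[anion]ₒ)]
Numerator = 1×4.70 + 11×122 + 0.43×31.2 = 1360
Denominator = 1×132 + 11×9.07 + 0.43×91.7 = 271.2
Vm = 61.2 · log₁₀(5.0152) = 61.2 × (0.7003) = 42.86 mV

42.9 mV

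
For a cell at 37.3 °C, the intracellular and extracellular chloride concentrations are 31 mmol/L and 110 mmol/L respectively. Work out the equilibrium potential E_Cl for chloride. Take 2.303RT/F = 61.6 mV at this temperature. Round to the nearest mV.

E = (61.6/z) · log₁₀([Cl⁻]_out/[Cl⁻]_in) with z = -1.
For an anion, dividing by z = -1 reverses the sign.
= (61.6/-1) · log₁₀(110/31) = -61.60 · log₁₀(3.548)
= -61.60 · (0.5500) = -33.88 mV

-34 mV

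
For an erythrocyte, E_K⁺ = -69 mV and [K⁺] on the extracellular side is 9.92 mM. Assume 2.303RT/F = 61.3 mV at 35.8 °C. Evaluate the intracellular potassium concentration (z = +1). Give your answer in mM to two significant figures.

130 mM

Nernst: E = (61.3/1) · log₁₀([out]/[in]), so log₁₀([out]/[in]) = -69.0 × 1 / 61.3 = -1.1256.
[out]/[in] = 10^(-1.1256) = 0.07488.
[in] = 9.92 / 0.07488 = 132.5 mM.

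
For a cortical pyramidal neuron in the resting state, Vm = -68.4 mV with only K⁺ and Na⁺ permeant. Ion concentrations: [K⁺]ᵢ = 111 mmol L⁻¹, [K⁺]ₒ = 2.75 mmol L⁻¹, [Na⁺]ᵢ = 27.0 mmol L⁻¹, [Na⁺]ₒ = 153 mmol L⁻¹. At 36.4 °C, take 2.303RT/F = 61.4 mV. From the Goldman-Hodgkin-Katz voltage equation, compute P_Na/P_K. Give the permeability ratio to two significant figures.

0.038

Let α = P_Na/P_K. GHK: Vm = 61.4·log₁₀[(Kₒ + α·Naₒ)/(Kᵢ + α·Naᵢ)].
10^(Vm/61.4) = 10^(-68.4/61.4) = 0.076912
So 0.076912·(Kᵢ + α·Naᵢ) = Kₒ + α·Naₒ → α = (0.076912·111.0 − 2.75) / (153.0 − 0.076912·27.0)
α = (8.537 − 2.75) / (153.0 − 2.077) = 5.787/150.9 = 0.03835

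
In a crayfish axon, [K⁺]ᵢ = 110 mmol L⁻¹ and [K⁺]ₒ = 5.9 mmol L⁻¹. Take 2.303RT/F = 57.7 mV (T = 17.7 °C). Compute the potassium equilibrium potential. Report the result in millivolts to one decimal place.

-73.3 mV

E = (57.7/z) · log₁₀([K⁺]_out/[K⁺]_in) with z = +1.
= (57.7/1) · log₁₀(5.9/110) = 57.70 · log₁₀(0.05364)
= 57.70 · (-1.2705) = -73.31 mV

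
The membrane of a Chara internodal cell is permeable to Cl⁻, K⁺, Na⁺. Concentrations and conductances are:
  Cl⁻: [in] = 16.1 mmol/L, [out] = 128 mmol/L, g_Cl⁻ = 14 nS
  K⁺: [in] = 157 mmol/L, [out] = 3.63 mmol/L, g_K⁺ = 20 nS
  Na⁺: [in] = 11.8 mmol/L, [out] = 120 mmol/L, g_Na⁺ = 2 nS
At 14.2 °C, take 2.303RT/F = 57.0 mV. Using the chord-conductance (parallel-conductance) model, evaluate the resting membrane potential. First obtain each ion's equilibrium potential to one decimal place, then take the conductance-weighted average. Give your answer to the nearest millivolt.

-69 mV

E_Cl⁻ = (57.0/-1)·log₁₀(128/16.1) = -51.3 mV
E_K⁺ = (57.0/1)·log₁₀(3.63/157) = -93.3 mV
E_Na⁺ = (57.0/1)·log₁₀(120/11.8) = 57.4 mV
Vm = (Σ gᵢEᵢ)/(Σ gᵢ) = (14·-51.3 + 20·-93.3 + 2·57.4) / (14 + 20 + 2)
= -2469.40 / 36 = -68.59 mV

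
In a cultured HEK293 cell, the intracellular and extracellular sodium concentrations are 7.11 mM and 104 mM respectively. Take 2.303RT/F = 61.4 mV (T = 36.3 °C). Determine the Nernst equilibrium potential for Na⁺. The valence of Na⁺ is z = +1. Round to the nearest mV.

E = (61.4/z) · log₁₀([Na⁺]_out/[Na⁺]_in) with z = +1.
= (61.4/1) · log₁₀(104/7.11) = 61.40 · log₁₀(14.63)
= 61.40 · (1.1652) = 71.54 mV

72 mV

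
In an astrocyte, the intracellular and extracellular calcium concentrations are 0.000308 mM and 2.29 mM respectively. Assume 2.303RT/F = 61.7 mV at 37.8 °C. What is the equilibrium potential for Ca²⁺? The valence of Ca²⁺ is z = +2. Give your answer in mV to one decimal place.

E = (61.7/z) · log₁₀([Ca²⁺]_out/[Ca²⁺]_in) with z = +2.
= (61.7/2) · log₁₀(2.29/0.000308) = 30.85 · log₁₀(7435)
= 30.85 · (3.8713) = 119.43 mV

119.4 mV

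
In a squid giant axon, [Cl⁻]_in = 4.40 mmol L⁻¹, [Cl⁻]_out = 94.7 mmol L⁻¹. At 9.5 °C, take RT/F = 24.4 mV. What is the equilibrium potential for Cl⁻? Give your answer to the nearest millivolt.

E = (24.4/z) · ln([Cl⁻]_out/[Cl⁻]_in) with z = -1.
For an anion, dividing by z = -1 reverses the sign.
= (24.4/-1) · ln(94.7/4.40) = -24.40 · ln(21.52)
= -24.40 · (3.0691) = -74.89 mV

-75 mV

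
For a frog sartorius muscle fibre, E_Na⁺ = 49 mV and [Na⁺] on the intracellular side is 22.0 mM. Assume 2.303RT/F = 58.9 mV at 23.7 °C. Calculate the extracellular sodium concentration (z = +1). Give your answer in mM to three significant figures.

Nernst: E = (58.9/1) · log₁₀([out]/[in]), so log₁₀([out]/[in]) = 49.0 × 1 / 58.9 = 0.8319.
[out]/[in] = 10^(0.8319) = 6.791.
[out] = 6.791 × 22.0 = 149.4 mM.

149 mM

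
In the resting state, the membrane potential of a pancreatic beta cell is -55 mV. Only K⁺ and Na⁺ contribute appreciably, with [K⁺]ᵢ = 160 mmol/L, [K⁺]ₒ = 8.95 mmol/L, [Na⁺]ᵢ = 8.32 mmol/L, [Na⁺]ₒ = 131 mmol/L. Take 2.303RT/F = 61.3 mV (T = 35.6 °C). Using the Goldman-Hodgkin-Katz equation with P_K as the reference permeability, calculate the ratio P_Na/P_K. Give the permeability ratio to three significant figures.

Let α = P_Na/P_K. GHK: Vm = 61.3·log₁₀[(Kₒ + α·Naₒ)/(Kᵢ + α·Naᵢ)].
10^(Vm/61.3) = 10^(-55.0/61.3) = 0.1267
So 0.1267·(Kᵢ + α·Naᵢ) = Kₒ + α·Naₒ → α = (0.1267·160.0 − 8.95) / (131.0 − 0.1267·8.32)
α = (20.27 − 8.95) / (131.0 − 1.054) = 11.32/129.9 = 0.08713

0.0871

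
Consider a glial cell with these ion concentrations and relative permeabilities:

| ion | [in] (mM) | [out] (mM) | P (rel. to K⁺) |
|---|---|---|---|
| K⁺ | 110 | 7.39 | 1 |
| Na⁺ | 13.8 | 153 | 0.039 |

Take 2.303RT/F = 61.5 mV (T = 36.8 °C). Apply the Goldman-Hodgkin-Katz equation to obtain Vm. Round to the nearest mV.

-56 mV

Vm = 61.5 · log₁₀[(Σ P·[cation]ₒ + Σ P·[anion]ᵢ) / (Σ P·[cation]ᵢ + Σ P·[anion]ₒ)]
Numerator = 1×7.39 + 0.039×153 = 13.36
Denominator = 1×110 + 0.039×13.8 = 110.5
Vm = 61.5 · log₁₀(0.12084) = 61.5 × (-0.9178) = -56.44 mV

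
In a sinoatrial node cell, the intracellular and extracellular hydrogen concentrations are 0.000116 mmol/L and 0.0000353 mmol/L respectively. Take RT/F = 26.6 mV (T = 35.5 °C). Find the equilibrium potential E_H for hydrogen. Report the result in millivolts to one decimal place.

E = (26.6/z) · ln([H⁺]_out/[H⁺]_in) with z = +1.
= (26.6/1) · ln(0.0000353/0.000116) = 26.60 · ln(0.3043)
= 26.60 · (-1.1897) = -31.65 mV

-31.6 mV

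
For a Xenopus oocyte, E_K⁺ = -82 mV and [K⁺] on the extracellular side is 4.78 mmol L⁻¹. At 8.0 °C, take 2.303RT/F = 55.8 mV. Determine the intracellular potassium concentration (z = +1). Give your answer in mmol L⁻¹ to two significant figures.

Nernst: E = (55.8/1) · log₁₀([out]/[in]), so log₁₀([out]/[in]) = -82.0 × 1 / 55.8 = -1.4695.
[out]/[in] = 10^(-1.4695) = 0.03392.
[in] = 4.78 / 0.03392 = 140.9 mmol L⁻¹.

140 mmol L⁻¹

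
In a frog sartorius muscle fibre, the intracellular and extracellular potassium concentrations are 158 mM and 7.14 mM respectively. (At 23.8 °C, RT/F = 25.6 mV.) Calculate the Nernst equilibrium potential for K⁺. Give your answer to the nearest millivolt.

E = (25.6/z) · ln([K⁺]_out/[K⁺]_in) with z = +1.
= (25.6/1) · ln(7.14/158) = 25.60 · ln(0.04519)
= 25.60 · (-3.0969) = -79.28 mV

-79 mV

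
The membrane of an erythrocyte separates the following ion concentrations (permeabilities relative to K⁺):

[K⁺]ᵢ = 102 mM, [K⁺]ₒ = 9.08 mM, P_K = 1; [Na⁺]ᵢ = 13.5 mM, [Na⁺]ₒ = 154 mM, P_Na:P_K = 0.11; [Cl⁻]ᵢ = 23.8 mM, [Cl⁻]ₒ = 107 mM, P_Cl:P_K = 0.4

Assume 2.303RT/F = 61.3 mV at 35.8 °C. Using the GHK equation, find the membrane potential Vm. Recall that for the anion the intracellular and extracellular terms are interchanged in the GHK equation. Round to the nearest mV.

Vm = 61.3 · log₁₀[(Σ P·[cation]ₒ + Σ P·[anion]ᵢ) / (Σ P·[cation]ᵢ + Σ P·[anion]ₒ)]
Numerator = 1×9.08 + 0.11×154 + 0.4×23.8 = 35.54
Denominator = 1×102 + 0.11×13.5 + 0.4×107 = 146.3
Vm = 61.3 · log₁₀(0.24295) = 61.3 × (-0.6145) = -37.67 mV

-38 mV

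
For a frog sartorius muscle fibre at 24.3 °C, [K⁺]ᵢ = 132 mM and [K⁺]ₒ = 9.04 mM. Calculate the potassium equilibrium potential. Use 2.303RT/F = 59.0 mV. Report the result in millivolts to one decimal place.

E = (59.0/z) · log₁₀([K⁺]_out/[K⁺]_in) with z = +1.
= (59.0/1) · log₁₀(9.04/132) = 59.00 · log₁₀(0.06848)
= 59.00 · (-1.1644) = -68.70 mV

-68.7 mV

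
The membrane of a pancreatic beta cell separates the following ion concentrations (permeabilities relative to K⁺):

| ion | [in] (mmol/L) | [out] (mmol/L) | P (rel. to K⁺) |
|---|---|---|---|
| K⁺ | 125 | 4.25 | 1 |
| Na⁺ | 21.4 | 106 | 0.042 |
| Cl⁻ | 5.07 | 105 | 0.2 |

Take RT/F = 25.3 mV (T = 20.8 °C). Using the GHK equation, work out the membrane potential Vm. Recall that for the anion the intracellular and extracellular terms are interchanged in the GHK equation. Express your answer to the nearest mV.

-69 mV

Vm = 25.3 · ln[(Σ P·[cation]ₒ + Σ P·[anion]ᵢ) / (Σ P·[cation]ᵢ + Σ P·[anion]ₒ)]
Numerator = 1×4.25 + 0.042×106 + 0.2×5.07 = 9.716
Denominator = 1×125 + 0.042×21.4 + 0.2×105 = 146.9
Vm = 25.3 · ln(0.066141) = 25.3 × (-2.7160) = -68.71 mV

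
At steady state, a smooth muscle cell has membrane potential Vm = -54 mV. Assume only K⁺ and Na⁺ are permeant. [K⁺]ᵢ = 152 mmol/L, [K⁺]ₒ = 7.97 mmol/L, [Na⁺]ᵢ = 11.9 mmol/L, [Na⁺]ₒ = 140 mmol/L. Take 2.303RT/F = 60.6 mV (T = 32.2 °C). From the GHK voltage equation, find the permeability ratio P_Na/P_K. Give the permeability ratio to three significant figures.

0.0835

Let α = P_Na/P_K. GHK: Vm = 60.6·log₁₀[(Kₒ + α·Naₒ)/(Kᵢ + α·Naᵢ)].
10^(Vm/60.6) = 10^(-54.0/60.6) = 0.1285
So 0.1285·(Kᵢ + α·Naᵢ) = Kₒ + α·Naₒ → α = (0.1285·152.0 − 7.97) / (140.0 − 0.1285·11.9)
α = (19.53 − 7.97) / (140.0 − 1.529) = 11.56/138.5 = 0.0835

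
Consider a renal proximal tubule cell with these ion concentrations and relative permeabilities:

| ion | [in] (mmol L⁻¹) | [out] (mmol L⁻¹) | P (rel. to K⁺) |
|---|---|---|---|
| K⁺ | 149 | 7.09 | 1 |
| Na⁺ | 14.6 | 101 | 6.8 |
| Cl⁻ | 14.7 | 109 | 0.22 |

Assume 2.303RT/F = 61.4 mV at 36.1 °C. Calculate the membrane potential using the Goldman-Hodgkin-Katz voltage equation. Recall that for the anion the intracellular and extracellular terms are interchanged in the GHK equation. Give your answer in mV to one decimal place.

25.1 mV

Vm = 61.4 · log₁₀[(Σ P·[cation]ₒ + Σ P·[anion]ᵢ) / (Σ P·[cation]ᵢ + Σ P·[anion]ₒ)]
Numerator = 1×7.09 + 6.8×101 + 0.22×14.7 = 697.1
Denominator = 1×149 + 6.8×14.6 + 0.22×109 = 272.3
Vm = 61.4 · log₁₀(2.5605) = 61.4 × (0.4083) = 25.07 mV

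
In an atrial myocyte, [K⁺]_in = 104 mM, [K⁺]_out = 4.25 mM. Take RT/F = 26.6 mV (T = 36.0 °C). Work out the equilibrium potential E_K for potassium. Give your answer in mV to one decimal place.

E = (26.6/z) · ln([K⁺]_out/[K⁺]_in) with z = +1.
= (26.6/1) · ln(4.25/104) = 26.60 · ln(0.04087)
= 26.60 · (-3.1975) = -85.05 mV

-85.1 mV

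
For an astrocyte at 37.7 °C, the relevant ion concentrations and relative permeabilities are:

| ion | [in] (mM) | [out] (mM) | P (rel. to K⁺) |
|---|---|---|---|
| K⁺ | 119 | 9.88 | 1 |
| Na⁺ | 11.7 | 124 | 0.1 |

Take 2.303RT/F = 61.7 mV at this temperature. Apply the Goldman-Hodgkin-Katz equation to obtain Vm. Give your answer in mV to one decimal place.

Vm = 61.7 · log₁₀[(Σ P·[cation]ₒ + Σ P·[anion]ᵢ) / (Σ P·[cation]ᵢ + Σ P·[anion]ₒ)]
Numerator = 1×9.88 + 0.1×124 = 22.28
Denominator = 1×119 + 0.1×11.7 = 120.2
Vm = 61.7 · log₁₀(0.1854) = 61.7 × (-0.7319) = -45.16 mV

-45.2 mV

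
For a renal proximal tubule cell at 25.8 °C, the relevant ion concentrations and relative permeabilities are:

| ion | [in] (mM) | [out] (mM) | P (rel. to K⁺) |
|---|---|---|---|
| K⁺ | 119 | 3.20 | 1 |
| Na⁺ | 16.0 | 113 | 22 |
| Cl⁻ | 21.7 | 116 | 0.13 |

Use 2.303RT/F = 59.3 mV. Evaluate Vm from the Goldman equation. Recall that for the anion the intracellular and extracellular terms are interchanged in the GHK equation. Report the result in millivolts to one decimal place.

42.1 mV

Vm = 59.3 · log₁₀[(Σ P·[cation]ₒ + Σ P·[anion]ᵢ) / (Σ P·[cation]ᵢ + Σ P·[anion]ₒ)]
Numerator = 1×3.20 + 22×113 + 0.13×21.7 = 2492
Denominator = 1×119 + 22×16.0 + 0.13×116 = 486.1
Vm = 59.3 · log₁₀(5.1268) = 59.3 × (0.7098) = 42.09 mV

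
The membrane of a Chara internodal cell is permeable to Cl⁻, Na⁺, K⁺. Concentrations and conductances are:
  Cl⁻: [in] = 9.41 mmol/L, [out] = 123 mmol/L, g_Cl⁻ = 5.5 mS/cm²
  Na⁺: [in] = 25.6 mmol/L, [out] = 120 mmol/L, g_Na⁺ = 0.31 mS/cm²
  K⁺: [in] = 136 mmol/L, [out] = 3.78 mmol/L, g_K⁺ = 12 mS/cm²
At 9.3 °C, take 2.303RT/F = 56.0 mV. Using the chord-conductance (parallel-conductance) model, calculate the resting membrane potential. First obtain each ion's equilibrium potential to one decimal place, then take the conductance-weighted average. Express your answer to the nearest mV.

E_Cl⁻ = (56.0/-1)·log₁₀(123/9.41) = -62.5 mV
E_Na⁺ = (56.0/1)·log₁₀(120/25.6) = 37.6 mV
E_K⁺ = (56.0/1)·log₁₀(3.78/136) = -87.1 mV
Vm = (Σ gᵢEᵢ)/(Σ gᵢ) = (5.5·-62.5 + 0.31·37.6 + 12·-87.1) / (5.5 + 0.31 + 12)
= -1377.29 / 17.81 = -77.33 mV

-77 mV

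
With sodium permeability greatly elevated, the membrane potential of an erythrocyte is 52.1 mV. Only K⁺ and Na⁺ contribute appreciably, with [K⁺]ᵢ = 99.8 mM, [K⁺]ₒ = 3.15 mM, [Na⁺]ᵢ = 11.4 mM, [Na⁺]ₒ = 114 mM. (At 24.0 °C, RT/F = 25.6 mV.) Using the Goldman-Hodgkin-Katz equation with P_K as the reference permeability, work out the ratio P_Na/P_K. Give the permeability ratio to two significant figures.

Let α = P_Na/P_K. GHK: Vm = 25.6·ln[(Kₒ + α·Naₒ)/(Kᵢ + α·Naᵢ)].
e^(Vm/25.6) = e^(52.1/25.6) = 7.6534
So 7.6534·(Kᵢ + α·Naᵢ) = Kₒ + α·Naₒ → α = (7.6534·99.8 − 3.15) / (114.0 − 7.6534·11.4)
α = (763.8 − 3.15) / (114.0 − 87.25) = 760.7/26.75 = 28.44

28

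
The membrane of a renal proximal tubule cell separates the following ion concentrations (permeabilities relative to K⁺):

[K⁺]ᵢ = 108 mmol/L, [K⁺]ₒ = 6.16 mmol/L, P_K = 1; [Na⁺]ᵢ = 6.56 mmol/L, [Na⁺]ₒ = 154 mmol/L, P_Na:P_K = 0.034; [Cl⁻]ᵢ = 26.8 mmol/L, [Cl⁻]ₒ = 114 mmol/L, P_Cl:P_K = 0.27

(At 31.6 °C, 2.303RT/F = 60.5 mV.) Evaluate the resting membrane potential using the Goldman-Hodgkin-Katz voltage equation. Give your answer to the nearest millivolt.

-53 mV

Vm = 60.5 · log₁₀[(Σ P·[cation]ₒ + Σ P·[anion]ᵢ) / (Σ P·[cation]ᵢ + Σ P·[anion]ₒ)]
Numerator = 1×6.16 + 0.034×154 + 0.27×26.8 = 18.63
Denominator = 1×108 + 0.034×6.56 + 0.27×114 = 139
Vm = 60.5 · log₁₀(0.13404) = 60.5 × (-0.8728) = -52.80 mV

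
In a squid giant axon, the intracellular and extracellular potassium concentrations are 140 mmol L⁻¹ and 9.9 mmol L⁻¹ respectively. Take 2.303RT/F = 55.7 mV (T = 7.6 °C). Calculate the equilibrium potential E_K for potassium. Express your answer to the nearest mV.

-64 mV

E = (55.7/z) · log₁₀([K⁺]_out/[K⁺]_in) with z = +1.
= (55.7/1) · log₁₀(9.9/140) = 55.70 · log₁₀(0.07071)
= 55.70 · (-1.1505) = -64.08 mV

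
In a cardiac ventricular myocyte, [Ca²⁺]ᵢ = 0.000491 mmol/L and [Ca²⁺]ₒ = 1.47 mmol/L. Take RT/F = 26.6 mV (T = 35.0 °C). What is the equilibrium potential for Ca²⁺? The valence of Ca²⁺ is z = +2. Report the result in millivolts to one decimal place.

E = (26.6/z) · ln([Ca²⁺]_out/[Ca²⁺]_in) with z = +2.
= (26.6/2) · ln(1.47/0.000491) = 13.30 · ln(2994)
= 13.30 · (8.0043) = 106.46 mV

106.5 mV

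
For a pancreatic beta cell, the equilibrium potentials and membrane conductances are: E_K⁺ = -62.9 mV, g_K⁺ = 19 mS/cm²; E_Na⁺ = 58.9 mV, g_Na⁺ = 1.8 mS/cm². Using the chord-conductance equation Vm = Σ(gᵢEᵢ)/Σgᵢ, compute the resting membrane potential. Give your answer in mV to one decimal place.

Σ gᵢEᵢ = 19·(-62.9) + 1.8·(58.9) = -1089.08
Σ gᵢ = 19 + 1.8 = 20.8
Vm = -1089.08 / 20.8 = -52.36 mV

-52.4 mV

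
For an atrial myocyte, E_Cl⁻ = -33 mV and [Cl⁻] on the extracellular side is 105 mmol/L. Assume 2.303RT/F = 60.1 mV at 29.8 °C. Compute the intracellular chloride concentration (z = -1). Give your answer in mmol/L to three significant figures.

Nernst: E = (60.1/-1) · log₁₀([out]/[in]), so log₁₀([out]/[in]) = -33.0 × -1 / 60.1 = 0.5491.
[out]/[in] = 10^(0.5491) = 3.541.
[in] = 105 / 3.541 = 29.66 mmol/L.

29.7 mmol/L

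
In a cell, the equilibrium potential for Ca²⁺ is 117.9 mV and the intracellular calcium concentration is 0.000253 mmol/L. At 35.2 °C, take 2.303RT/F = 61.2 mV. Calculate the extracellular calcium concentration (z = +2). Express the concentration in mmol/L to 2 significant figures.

Nernst: E = (61.2/2) · log₁₀([out]/[in]), so log₁₀([out]/[in]) = 117.9 × 2 / 61.2 = 3.8529.
[out]/[in] = 10^(3.8529) = 7128.
[out] = 7128 × 0.000253 = 1.803 mmol/L.

1.8 mmol/L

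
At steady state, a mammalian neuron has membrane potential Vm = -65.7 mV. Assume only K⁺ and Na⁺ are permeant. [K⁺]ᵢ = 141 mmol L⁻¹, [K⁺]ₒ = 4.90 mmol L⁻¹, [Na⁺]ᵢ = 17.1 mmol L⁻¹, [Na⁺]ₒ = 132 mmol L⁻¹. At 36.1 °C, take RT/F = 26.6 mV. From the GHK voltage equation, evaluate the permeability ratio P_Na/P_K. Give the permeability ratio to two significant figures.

0.054

Let α = P_Na/P_K. GHK: Vm = 26.6·ln[(Kₒ + α·Naₒ)/(Kᵢ + α·Naᵢ)].
e^(Vm/26.6) = e^(-65.7/26.6) = 0.084591
So 0.084591·(Kᵢ + α·Naᵢ) = Kₒ + α·Naₒ → α = (0.084591·141.0 − 4.9) / (132.0 − 0.084591·17.1)
α = (11.93 − 4.9) / (132.0 − 1.447) = 7.027/130.6 = 0.05383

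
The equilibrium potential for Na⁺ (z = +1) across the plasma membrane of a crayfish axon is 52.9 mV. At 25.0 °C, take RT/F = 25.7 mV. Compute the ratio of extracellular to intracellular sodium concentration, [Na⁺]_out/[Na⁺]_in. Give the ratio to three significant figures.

7.83

ln([out]/[in]) = E·z/(25.7) = 52.9 × 1 / 25.7 = 2.0584
[out]/[in] = e^(2.0584) = 7.833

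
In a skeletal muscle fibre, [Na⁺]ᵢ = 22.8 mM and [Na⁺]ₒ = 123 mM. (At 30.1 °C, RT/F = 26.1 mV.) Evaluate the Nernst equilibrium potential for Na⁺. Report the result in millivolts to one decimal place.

44.0 mV

E = (26.1/z) · ln([Na⁺]_out/[Na⁺]_in) with z = +1.
= (26.1/1) · ln(123/22.8) = 26.10 · ln(5.395)
= 26.10 · (1.6854) = 43.99 mV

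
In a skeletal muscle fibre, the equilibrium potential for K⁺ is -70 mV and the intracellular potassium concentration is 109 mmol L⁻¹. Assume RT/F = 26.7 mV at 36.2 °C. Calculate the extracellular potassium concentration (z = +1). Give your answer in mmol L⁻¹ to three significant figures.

Nernst: E = (26.7/1) · ln([out]/[in]), so ln([out]/[in]) = -70.0 × 1 / 26.7 = -2.6217.
[out]/[in] = e^(-2.6217) = 0.07268.
[out] = 0.07268 × 109 = 7.922 mmol L⁻¹.

7.92 mmol L⁻¹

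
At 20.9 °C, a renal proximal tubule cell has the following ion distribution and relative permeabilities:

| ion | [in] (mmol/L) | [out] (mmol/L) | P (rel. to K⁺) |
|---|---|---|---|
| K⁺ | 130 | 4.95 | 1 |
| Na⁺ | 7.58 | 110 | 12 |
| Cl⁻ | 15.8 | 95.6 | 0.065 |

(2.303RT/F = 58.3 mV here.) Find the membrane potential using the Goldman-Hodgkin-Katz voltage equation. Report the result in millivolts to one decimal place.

44.7 mV

Vm = 58.3 · log₁₀[(Σ P·[cation]ₒ + Σ P·[anion]ᵢ) / (Σ P·[cation]ᵢ + Σ P·[anion]ₒ)]
Numerator = 1×4.95 + 12×110 + 0.065×15.8 = 1326
Denominator = 1×130 + 12×7.58 + 0.065×95.6 = 227.2
Vm = 58.3 · log₁₀(5.8368) = 58.3 × (0.7662) = 44.67 mV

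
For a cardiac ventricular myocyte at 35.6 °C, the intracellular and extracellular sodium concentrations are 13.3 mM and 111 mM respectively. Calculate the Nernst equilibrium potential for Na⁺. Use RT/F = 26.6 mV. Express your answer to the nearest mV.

E = (26.6/z) · ln([Na⁺]_out/[Na⁺]_in) with z = +1.
= (26.6/1) · ln(111/13.3) = 26.60 · ln(8.346)
= 26.60 · (2.1218) = 56.44 mV

56 mV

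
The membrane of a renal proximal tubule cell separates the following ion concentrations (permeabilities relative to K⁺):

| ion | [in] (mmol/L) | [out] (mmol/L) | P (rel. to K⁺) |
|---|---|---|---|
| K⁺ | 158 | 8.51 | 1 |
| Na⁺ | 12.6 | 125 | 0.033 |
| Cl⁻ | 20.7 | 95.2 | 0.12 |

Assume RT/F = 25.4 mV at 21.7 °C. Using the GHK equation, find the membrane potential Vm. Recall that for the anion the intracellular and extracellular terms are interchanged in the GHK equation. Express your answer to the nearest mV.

Vm = 25.4 · ln[(Σ P·[cation]ₒ + Σ P·[anion]ᵢ) / (Σ P·[cation]ᵢ + Σ P·[anion]ₒ)]
Numerator = 1×8.51 + 0.033×125 + 0.12×20.7 = 15.12
Denominator = 1×158 + 0.033×12.6 + 0.12×95.2 = 169.8
Vm = 25.4 · ln(0.089019) = 25.4 × (-2.4189) = -61.44 mV

-61 mV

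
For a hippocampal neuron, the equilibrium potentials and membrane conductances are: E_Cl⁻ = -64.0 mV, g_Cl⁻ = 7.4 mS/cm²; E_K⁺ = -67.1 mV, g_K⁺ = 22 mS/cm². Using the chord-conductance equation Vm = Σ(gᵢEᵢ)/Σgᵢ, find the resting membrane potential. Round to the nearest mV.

Σ gᵢEᵢ = 7.4·(-64.0) + 22·(-67.1) = -1949.80
Σ gᵢ = 7.4 + 22 = 29.4
Vm = -1949.80 / 29.4 = -66.32 mV

-66 mV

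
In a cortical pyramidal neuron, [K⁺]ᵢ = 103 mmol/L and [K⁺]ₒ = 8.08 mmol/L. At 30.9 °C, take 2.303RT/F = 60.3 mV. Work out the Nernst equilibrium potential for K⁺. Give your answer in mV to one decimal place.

E = (60.3/z) · log₁₀([K⁺]_out/[K⁺]_in) with z = +1.
= (60.3/1) · log₁₀(8.08/103) = 60.30 · log₁₀(0.07845)
= 60.30 · (-1.1054) = -66.66 mV

-66.7 mV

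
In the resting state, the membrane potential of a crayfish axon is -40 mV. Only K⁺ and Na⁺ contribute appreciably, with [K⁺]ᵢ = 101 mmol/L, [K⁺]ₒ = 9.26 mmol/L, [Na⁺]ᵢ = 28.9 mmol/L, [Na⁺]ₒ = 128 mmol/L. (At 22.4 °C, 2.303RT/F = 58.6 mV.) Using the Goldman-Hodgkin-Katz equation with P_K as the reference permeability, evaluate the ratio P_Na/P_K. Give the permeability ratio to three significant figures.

0.0960

Let α = P_Na/P_K. GHK: Vm = 58.6·log₁₀[(Kₒ + α·Naₒ)/(Kᵢ + α·Naᵢ)].
10^(Vm/58.6) = 10^(-40.0/58.6) = 0.20769
So 0.20769·(Kᵢ + α·Naᵢ) = Kₒ + α·Naₒ → α = (0.20769·101.0 − 9.26) / (128.0 − 0.20769·28.9)
α = (20.98 − 9.26) / (128.0 − 6.002) = 11.72/122 = 0.09604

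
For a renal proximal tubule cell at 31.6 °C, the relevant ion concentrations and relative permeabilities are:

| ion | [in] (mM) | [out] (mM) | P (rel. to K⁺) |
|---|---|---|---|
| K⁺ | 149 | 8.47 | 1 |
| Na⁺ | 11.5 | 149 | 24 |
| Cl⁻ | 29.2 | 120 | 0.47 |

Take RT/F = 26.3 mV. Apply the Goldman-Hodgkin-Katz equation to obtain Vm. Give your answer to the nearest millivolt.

53 mV

Vm = 26.3 · ln[(Σ P·[cation]ₒ + Σ P·[anion]ᵢ) / (Σ P·[cation]ᵢ + Σ P·[anion]ₒ)]
Numerator = 1×8.47 + 24×149 + 0.47×29.2 = 3598
Denominator = 1×149 + 24×11.5 + 0.47×120 = 481.4
Vm = 26.3 · ln(7.4744) = 26.3 × (2.0115) = 52.90 mV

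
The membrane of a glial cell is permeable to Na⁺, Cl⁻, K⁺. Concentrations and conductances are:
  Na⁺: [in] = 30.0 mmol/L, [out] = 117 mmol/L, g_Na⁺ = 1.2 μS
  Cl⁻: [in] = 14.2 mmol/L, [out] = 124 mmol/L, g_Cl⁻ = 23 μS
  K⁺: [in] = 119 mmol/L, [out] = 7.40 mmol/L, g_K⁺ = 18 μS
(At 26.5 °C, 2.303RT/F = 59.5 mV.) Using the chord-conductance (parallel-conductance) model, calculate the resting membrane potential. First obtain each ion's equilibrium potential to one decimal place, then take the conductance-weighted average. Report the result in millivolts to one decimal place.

-60.1 mV

E_Na⁺ = (59.5/1)·log₁₀(117/30.0) = 35.2 mV
E_Cl⁻ = (59.5/-1)·log₁₀(124/14.2) = -56.0 mV
E_K⁺ = (59.5/1)·log₁₀(7.40/119) = -71.8 mV
Vm = (Σ gᵢEᵢ)/(Σ gᵢ) = (1.2·35.2 + 23·-56.0 + 18·-71.8) / (1.2 + 23 + 18)
= -2538.16 / 42.2 = -60.15 mV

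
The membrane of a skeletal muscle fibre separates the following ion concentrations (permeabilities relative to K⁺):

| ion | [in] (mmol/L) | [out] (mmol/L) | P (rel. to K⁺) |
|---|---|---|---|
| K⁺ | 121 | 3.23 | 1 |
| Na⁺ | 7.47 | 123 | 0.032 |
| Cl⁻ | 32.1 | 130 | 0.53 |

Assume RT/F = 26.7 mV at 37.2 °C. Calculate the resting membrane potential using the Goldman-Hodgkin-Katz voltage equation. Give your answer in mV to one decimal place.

Vm = 26.7 · ln[(Σ P·[cation]ₒ + Σ P·[anion]ᵢ) / (Σ P·[cation]ᵢ + Σ P·[anion]ₒ)]
Numerator = 1×3.23 + 0.032×123 + 0.53×32.1 = 24.18
Denominator = 1×121 + 0.032×7.47 + 0.53×130 = 190.1
Vm = 26.7 · ln(0.12716) = 26.7 × (-2.0623) = -55.06 mV

-55.1 mV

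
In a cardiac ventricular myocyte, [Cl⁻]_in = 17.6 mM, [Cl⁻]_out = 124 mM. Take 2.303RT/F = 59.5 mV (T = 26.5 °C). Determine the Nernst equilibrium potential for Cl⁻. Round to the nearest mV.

-50 mV

E = (59.5/z) · log₁₀([Cl⁻]_out/[Cl⁻]_in) with z = -1.
For an anion, dividing by z = -1 reverses the sign.
= (59.5/-1) · log₁₀(124/17.6) = -59.50 · log₁₀(7.045)
= -59.50 · (0.8479) = -50.45 mV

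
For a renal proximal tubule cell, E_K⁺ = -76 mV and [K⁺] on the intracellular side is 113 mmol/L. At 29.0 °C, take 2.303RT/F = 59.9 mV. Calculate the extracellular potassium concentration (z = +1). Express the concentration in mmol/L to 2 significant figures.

6.1 mmol/L

Nernst: E = (59.9/1) · log₁₀([out]/[in]), so log₁₀([out]/[in]) = -76.0 × 1 / 59.9 = -1.2688.
[out]/[in] = 10^(-1.2688) = 0.05385.
[out] = 0.05385 × 113 = 6.086 mmol/L.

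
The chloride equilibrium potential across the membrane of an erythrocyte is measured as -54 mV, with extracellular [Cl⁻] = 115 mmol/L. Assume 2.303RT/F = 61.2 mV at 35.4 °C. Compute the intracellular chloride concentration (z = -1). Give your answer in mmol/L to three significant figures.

15.1 mmol/L

Nernst: E = (61.2/-1) · log₁₀([out]/[in]), so log₁₀([out]/[in]) = -54.0 × -1 / 61.2 = 0.8824.
[out]/[in] = 10^(0.8824) = 7.627.
[in] = 115 / 7.627 = 15.08 mmol/L.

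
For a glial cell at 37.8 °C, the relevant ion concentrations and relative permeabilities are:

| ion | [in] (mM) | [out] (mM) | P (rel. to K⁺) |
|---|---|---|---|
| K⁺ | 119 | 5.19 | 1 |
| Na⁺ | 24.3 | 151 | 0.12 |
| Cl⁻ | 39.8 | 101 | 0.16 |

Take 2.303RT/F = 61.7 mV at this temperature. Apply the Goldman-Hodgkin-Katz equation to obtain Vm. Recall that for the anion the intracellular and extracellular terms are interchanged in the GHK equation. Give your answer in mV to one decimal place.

-41.2 mV

Vm = 61.7 · log₁₀[(Σ P·[cation]ₒ + Σ P·[anion]ᵢ) / (Σ P·[cation]ᵢ + Σ P·[anion]ₒ)]
Numerator = 1×5.19 + 0.12×151 + 0.16×39.8 = 29.68
Denominator = 1×119 + 0.12×24.3 + 0.16×101 = 138.1
Vm = 61.7 · log₁₀(0.21494) = 61.7 × (-0.6677) = -41.20 mV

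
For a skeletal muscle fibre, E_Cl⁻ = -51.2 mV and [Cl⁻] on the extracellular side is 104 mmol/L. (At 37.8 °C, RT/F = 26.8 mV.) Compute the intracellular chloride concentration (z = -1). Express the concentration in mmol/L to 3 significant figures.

Nernst: E = (26.8/-1) · ln([out]/[in]), so ln([out]/[in]) = -51.2 × -1 / 26.8 = 1.9104.
[out]/[in] = e^(1.9104) = 6.756.
[in] = 104 / 6.756 = 15.39 mmol/L.

15.4 mmol/L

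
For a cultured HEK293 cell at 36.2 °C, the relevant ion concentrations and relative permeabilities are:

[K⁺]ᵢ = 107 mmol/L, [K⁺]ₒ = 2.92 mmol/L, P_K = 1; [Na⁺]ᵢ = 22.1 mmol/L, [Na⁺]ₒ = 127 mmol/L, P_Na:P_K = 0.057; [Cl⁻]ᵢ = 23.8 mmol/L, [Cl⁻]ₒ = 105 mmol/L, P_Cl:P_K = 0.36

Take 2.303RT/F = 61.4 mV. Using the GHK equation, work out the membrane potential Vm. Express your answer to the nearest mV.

-55 mV

Vm = 61.4 · log₁₀[(Σ P·[cation]ₒ + Σ P·[anion]ᵢ) / (Σ P·[cation]ᵢ + Σ P·[anion]ₒ)]
Numerator = 1×2.92 + 0.057×127 + 0.36×23.8 = 18.73
Denominator = 1×107 + 0.057×22.1 + 0.36×105 = 146.1
Vm = 61.4 · log₁₀(0.12821) = 61.4 × (-0.8921) = -54.77 mV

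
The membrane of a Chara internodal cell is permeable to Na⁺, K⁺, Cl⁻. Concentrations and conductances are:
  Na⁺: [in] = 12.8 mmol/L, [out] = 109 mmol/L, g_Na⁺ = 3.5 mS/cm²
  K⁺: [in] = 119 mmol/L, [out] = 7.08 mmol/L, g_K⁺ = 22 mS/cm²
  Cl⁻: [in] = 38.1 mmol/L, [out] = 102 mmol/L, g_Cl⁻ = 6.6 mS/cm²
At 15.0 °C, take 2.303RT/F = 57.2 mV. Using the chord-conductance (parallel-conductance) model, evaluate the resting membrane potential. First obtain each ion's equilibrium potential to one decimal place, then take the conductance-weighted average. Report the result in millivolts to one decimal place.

-47.3 mV

E_Na⁺ = (57.2/1)·log₁₀(109/12.8) = 53.2 mV
E_K⁺ = (57.2/1)·log₁₀(7.08/119) = -70.1 mV
E_Cl⁻ = (57.2/-1)·log₁₀(102/38.1) = -24.5 mV
Vm = (Σ gᵢEᵢ)/(Σ gᵢ) = (3.5·53.2 + 22·-70.1 + 6.6·-24.5) / (3.5 + 22 + 6.6)
= -1517.70 / 32.1 = -47.28 mV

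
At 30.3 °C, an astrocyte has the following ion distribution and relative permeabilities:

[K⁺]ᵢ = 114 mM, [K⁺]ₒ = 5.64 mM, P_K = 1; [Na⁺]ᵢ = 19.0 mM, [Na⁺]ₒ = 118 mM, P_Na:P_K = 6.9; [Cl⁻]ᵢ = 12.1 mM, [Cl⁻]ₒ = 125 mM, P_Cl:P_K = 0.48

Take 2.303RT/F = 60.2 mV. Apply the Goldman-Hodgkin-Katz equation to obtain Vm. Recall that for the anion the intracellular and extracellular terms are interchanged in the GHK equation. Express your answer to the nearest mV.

26 mV

Vm = 60.2 · log₁₀[(Σ P·[cation]ₒ + Σ P·[anion]ᵢ) / (Σ P·[cation]ᵢ + Σ P·[anion]ₒ)]
Numerator = 1×5.64 + 6.9×118 + 0.48×12.1 = 825.6
Denominator = 1×114 + 6.9×19.0 + 0.48×125 = 305.1
Vm = 60.2 · log₁₀(2.7062) = 60.2 × (0.4324) = 26.03 mV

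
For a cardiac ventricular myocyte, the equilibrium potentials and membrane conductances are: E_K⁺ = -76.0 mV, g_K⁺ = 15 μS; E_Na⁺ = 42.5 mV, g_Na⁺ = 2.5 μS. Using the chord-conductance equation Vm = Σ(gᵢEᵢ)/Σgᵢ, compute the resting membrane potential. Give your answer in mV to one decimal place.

Σ gᵢEᵢ = 15·(-76.0) + 2.5·(42.5) = -1033.75
Σ gᵢ = 15 + 2.5 = 17.5
Vm = -1033.75 / 17.5 = -59.07 mV

-59.1 mV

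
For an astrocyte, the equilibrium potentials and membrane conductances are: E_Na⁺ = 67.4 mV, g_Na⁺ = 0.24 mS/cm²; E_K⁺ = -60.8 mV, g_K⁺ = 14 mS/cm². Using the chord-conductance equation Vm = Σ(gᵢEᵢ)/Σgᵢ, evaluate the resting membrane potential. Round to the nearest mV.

Σ gᵢEᵢ = 0.24·(67.4) + 14·(-60.8) = -835.02
Σ gᵢ = 0.24 + 14 = 14.24
Vm = -835.02 / 14.24 = -58.64 mV

-59 mV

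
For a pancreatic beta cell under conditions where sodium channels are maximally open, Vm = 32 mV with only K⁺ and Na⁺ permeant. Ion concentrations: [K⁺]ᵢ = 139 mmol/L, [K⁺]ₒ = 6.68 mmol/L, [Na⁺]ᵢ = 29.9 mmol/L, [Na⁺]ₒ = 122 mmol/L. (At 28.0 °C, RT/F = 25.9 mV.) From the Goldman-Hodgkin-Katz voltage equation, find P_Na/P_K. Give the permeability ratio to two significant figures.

25

Let α = P_Na/P_K. GHK: Vm = 25.9·ln[(Kₒ + α·Naₒ)/(Kᵢ + α·Naᵢ)].
e^(Vm/25.9) = e^(32.0/25.9) = 3.4402
So 3.4402·(Kᵢ + α·Naᵢ) = Kₒ + α·Naₒ → α = (3.4402·139.0 − 6.68) / (122.0 − 3.4402·29.9)
α = (478.2 − 6.68) / (122.0 − 102.9) = 471.5/19.14 = 24.64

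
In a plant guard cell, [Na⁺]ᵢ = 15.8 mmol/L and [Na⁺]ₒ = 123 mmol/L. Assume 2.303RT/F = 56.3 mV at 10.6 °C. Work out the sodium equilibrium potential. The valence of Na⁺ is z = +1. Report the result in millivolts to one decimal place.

E = (56.3/z) · log₁₀([Na⁺]_out/[Na⁺]_in) with z = +1.
= (56.3/1) · log₁₀(123/15.8) = 56.30 · log₁₀(7.785)
= 56.30 · (0.8912) = 50.18 mV

50.2 mV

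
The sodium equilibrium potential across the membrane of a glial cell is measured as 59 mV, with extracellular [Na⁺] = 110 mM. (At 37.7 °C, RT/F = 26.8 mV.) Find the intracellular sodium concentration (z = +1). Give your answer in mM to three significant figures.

Nernst: E = (26.8/1) · ln([out]/[in]), so ln([out]/[in]) = 59.0 × 1 / 26.8 = 2.2015.
[out]/[in] = e^(2.2015) = 9.038.
[in] = 110 / 9.038 = 12.17 mM.

12.2 mM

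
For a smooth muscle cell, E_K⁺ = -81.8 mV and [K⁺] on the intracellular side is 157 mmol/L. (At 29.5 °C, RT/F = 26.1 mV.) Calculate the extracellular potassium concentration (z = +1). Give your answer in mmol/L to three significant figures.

Nernst: E = (26.1/1) · ln([out]/[in]), so ln([out]/[in]) = -81.8 × 1 / 26.1 = -3.1341.
[out]/[in] = e^(-3.1341) = 0.04354.
[out] = 0.04354 × 157 = 6.836 mmol/L.

6.84 mmol/L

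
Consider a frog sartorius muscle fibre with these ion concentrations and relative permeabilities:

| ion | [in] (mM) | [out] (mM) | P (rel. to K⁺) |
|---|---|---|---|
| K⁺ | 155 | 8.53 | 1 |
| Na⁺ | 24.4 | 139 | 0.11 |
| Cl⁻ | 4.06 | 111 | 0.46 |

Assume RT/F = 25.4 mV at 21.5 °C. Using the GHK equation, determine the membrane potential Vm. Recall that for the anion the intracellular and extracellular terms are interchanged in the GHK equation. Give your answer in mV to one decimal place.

Vm = 25.4 · ln[(Σ P·[cation]ₒ + Σ P·[anion]ᵢ) / (Σ P·[cation]ᵢ + Σ P·[anion]ₒ)]
Numerator = 1×8.53 + 0.11×139 + 0.46×4.06 = 25.69
Denominator = 1×155 + 0.11×24.4 + 0.46×111 = 208.7
Vm = 25.4 · ln(0.12306) = 25.4 × (-2.0951) = -53.22 mV

-53.2 mV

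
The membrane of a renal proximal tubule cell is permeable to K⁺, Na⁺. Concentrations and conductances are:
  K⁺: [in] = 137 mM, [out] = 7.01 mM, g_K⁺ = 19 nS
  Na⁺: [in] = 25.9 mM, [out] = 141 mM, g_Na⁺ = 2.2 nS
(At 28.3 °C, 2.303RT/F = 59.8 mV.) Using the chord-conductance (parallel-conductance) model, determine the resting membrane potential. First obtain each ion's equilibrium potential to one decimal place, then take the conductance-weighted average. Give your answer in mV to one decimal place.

-64.6 mV

E_K⁺ = (59.8/1)·log₁₀(7.01/137) = -77.2 mV
E_Na⁺ = (59.8/1)·log₁₀(141/25.9) = 44.0 mV
Vm = (Σ gᵢEᵢ)/(Σ gᵢ) = (19·-77.2 + 2.2·44.0) / (19 + 2.2)
= -1370.00 / 21.2 = -64.62 mV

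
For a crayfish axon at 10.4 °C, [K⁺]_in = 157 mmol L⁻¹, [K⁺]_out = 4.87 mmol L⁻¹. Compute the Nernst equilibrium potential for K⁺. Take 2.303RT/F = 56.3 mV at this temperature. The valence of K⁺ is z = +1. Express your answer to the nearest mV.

E = (56.3/z) · log₁₀([K⁺]_out/[K⁺]_in) with z = +1.
= (56.3/1) · log₁₀(4.87/157) = 56.30 · log₁₀(0.03102)
= 56.30 · (-1.5084) = -84.92 mV

-85 mV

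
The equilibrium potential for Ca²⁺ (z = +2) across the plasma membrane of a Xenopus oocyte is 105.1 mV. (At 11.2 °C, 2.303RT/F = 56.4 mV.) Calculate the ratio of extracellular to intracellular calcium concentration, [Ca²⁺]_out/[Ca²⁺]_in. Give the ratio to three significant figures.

log₁₀([out]/[in]) = E·z/(56.4) = 105.1 × 2 / 56.4 = 3.7270
[out]/[in] = 10^(3.7270) = 5333

5330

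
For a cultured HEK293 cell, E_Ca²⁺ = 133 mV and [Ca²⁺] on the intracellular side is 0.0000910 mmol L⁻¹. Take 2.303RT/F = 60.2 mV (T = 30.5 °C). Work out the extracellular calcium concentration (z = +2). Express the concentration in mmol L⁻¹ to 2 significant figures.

Nernst: E = (60.2/2) · log₁₀([out]/[in]), so log₁₀([out]/[in]) = 133.0 × 2 / 60.2 = 4.4186.
[out]/[in] = 10^(4.4186) = 2.622e+04.
[out] = 2.622e+04 × 0.0000910 = 2.386 mmol L⁻¹.

2.4 mmol L⁻¹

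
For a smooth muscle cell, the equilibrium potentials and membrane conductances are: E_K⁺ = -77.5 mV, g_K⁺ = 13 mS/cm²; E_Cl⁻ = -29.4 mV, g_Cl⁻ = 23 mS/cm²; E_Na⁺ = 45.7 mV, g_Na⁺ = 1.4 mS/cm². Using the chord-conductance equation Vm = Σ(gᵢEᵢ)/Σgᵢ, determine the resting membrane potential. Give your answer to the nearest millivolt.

Σ gᵢEᵢ = 13·(-77.5) + 23·(-29.4) + 1.4·(45.7) = -1619.72
Σ gᵢ = 13 + 23 + 1.4 = 37.4
Vm = -1619.72 / 37.4 = -43.31 mV

-43 mV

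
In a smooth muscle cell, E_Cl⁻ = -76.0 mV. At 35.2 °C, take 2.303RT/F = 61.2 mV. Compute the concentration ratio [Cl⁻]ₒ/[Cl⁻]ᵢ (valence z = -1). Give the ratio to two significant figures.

17

log₁₀([out]/[in]) = E·z/(61.2) = -76.0 × -1 / 61.2 = 1.2418
[out]/[in] = 10^(1.2418) = 17.45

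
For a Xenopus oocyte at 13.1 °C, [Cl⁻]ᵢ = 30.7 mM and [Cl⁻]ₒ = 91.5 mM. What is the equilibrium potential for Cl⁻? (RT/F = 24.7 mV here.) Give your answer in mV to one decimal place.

E = (24.7/z) · ln([Cl⁻]_out/[Cl⁻]_in) with z = -1.
For an anion, dividing by z = -1 reverses the sign.
= (24.7/-1) · ln(91.5/30.7) = -24.70 · ln(2.98)
= -24.70 · (1.0921) = -26.97 mV

-27.0 mV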